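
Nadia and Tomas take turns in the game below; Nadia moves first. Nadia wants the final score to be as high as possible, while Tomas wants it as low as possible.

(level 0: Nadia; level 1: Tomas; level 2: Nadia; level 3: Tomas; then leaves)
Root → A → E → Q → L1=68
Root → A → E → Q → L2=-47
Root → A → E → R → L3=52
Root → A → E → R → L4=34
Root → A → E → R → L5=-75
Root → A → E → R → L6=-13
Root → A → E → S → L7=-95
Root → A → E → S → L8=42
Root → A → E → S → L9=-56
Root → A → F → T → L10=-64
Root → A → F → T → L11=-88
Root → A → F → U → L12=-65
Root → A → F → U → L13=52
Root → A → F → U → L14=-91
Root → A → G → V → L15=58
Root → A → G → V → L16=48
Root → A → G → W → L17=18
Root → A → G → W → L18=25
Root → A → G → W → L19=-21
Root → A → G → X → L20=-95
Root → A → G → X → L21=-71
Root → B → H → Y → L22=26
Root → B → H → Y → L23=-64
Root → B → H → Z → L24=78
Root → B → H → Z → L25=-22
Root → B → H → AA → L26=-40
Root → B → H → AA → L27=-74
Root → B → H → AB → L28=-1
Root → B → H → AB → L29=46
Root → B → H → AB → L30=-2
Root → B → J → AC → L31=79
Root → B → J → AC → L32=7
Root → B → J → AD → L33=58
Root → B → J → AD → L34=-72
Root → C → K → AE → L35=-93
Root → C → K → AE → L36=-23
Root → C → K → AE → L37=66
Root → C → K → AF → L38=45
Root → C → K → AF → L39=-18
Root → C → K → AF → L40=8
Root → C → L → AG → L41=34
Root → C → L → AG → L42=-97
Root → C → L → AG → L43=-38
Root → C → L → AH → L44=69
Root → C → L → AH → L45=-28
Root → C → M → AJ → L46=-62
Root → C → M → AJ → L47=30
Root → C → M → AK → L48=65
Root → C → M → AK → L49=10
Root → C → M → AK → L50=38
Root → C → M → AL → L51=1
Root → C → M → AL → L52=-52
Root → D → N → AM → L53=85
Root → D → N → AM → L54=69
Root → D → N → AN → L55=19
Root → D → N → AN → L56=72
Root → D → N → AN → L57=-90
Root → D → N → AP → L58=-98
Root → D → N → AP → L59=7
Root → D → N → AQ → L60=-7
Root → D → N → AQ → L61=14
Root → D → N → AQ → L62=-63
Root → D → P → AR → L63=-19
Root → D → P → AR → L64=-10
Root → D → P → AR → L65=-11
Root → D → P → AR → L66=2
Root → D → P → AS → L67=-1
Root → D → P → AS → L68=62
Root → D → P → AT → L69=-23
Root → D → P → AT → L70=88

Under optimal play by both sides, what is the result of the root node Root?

-1

Q (Tomas): min(68, -47) = -47
R (Tomas): min(52, 34, -75, -13) = -75
S (Tomas): min(-95, 42, -56) = -95
E (Nadia): max(-47, -75, -95) = -47
T (Tomas): min(-64, -88) = -88
U (Tomas): min(-65, 52, -91) = -91
F (Nadia): max(-88, -91) = -88
V (Tomas): min(58, 48) = 48
W (Tomas): min(18, 25, -21) = -21
X (Tomas): min(-95, -71) = -95
G (Nadia): max(48, -21, -95) = 48
A (Tomas): min(-47, -88, 48) = -88
Y (Tomas): min(26, -64) = -64
Z (Tomas): min(78, -22) = -22
AA (Tomas): min(-40, -74) = -74
AB (Tomas): min(-1, 46, -2) = -2
H (Nadia): max(-64, -22, -74, -2) = -2
AC (Tomas): min(79, 7) = 7
AD (Tomas): min(58, -72) = -72
J (Nadia): max(7, -72) = 7
B (Tomas): min(-2, 7) = -2
AE (Tomas): min(-93, -23, 66) = -93
AF (Tomas): min(45, -18, 8) = -18
K (Nadia): max(-93, -18) = -18
AG (Tomas): min(34, -97, -38) = -97
AH (Tomas): min(69, -28) = -28
L (Nadia): max(-97, -28) = -28
AJ (Tomas): min(-62, 30) = -62
AK (Tomas): min(65, 10, 38) = 10
AL (Tomas): min(1, -52) = -52
M (Nadia): max(-62, 10, -52) = 10
C (Tomas): min(-18, -28, 10) = -28
AM (Tomas): min(85, 69) = 69
AN (Tomas): min(19, 72, -90) = -90
AP (Tomas): min(-98, 7) = -98
AQ (Tomas): min(-7, 14, -63) = -63
N (Nadia): max(69, -90, -98, -63) = 69
AR (Tomas): min(-19, -10, -11, 2) = -19
AS (Tomas): min(-1, 62) = -1
AT (Tomas): min(-23, 88) = -23
P (Nadia): max(-19, -1, -23) = -1
D (Tomas): min(69, -1) = -1
Root (Nadia): max(-88, -2, -28, -1) = -1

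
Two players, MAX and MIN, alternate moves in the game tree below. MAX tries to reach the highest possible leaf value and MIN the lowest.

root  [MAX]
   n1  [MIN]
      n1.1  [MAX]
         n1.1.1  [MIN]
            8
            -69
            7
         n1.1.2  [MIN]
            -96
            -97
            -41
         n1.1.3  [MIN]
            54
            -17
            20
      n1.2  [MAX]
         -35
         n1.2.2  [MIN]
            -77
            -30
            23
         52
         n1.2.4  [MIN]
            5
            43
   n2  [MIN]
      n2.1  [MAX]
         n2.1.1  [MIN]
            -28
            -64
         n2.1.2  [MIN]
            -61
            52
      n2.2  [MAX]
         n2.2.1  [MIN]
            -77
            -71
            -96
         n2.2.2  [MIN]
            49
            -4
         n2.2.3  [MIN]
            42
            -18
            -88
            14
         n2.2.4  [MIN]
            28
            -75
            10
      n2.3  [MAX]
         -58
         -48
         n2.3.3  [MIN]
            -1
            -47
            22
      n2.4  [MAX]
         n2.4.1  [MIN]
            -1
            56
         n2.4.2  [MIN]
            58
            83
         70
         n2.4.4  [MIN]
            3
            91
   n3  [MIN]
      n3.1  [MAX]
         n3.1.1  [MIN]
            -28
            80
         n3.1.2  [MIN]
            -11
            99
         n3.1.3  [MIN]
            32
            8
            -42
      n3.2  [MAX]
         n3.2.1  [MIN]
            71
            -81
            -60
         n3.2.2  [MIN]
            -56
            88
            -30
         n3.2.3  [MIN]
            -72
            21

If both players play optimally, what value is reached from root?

n1.1.1 (MIN): min(8, -69, 7) = -69
n1.1.2 (MIN): min(-96, -97, -41) = -97
n1.1.3 (MIN): min(54, -17, 20) = -17
n1.1 (MAX): max(-69, -97, -17) = -17
n1.2.2 (MIN): min(-77, -30, 23) = -77
n1.2.4 (MIN): min(5, 43) = 5
n1.2 (MAX): max(-35, -77, 52, 5) = 52
n1 (MIN): min(-17, 52) = -17
n2.1.1 (MIN): min(-28, -64) = -64
n2.1.2 (MIN): min(-61, 52) = -61
n2.1 (MAX): max(-64, -61) = -61
n2.2.1 (MIN): min(-77, -71, -96) = -96
n2.2.2 (MIN): min(49, -4) = -4
n2.2.3 (MIN): min(42, -18, -88, 14) = -88
n2.2.4 (MIN): min(28, -75, 10) = -75
n2.2 (MAX): max(-96, -4, -88, -75) = -4
n2.3.3 (MIN): min(-1, -47, 22) = -47
n2.3 (MAX): max(-58, -48, -47) = -47
n2.4.1 (MIN): min(-1, 56) = -1
n2.4.2 (MIN): min(58, 83) = 58
n2.4.4 (MIN): min(3, 91) = 3
n2.4 (MAX): max(-1, 58, 70, 3) = 70
n2 (MIN): min(-61, -4, -47, 70) = -61
n3.1.1 (MIN): min(-28, 80) = -28
n3.1.2 (MIN): min(-11, 99) = -11
n3.1.3 (MIN): min(32, 8, -42) = -42
n3.1 (MAX): max(-28, -11, -42) = -11
n3.2.1 (MIN): min(71, -81, -60) = -81
n3.2.2 (MIN): min(-56, 88, -30) = -56
n3.2.3 (MIN): min(-72, 21) = -72
n3.2 (MAX): max(-81, -56, -72) = -56
n3 (MIN): min(-11, -56) = -56
root (MAX): max(-17, -61, -56) = -17

-17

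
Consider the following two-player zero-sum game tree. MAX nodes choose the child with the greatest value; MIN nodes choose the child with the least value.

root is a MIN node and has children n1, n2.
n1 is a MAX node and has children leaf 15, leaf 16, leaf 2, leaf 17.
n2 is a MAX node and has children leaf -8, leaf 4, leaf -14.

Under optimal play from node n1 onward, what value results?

17

n1 (MAX): max(15, 16, 2, 17) = 17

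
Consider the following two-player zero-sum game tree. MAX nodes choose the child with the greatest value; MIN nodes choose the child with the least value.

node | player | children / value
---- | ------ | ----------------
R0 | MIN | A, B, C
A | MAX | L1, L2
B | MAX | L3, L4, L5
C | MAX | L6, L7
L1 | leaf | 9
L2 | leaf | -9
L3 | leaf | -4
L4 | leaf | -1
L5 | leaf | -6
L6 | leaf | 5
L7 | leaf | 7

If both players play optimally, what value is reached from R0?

A (MAX): max(9, -9) = 9
B (MAX): max(-4, -1, -6) = -1
C (MAX): max(5, 7) = 7
R0 (MIN): min(9, -1, 7) = -1

-1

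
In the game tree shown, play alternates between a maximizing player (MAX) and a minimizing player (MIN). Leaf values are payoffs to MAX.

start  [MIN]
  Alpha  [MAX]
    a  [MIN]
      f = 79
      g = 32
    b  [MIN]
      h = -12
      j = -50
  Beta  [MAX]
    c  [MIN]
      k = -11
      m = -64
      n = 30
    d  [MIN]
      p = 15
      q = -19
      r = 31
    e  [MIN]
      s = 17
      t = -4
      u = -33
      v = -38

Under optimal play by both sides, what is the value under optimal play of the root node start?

-19

a (MIN): min(79, 32) = 32
b (MIN): min(-12, -50) = -50
Alpha (MAX): max(32, -50) = 32
c (MIN): min(-11, -64, 30) = -64
d (MIN): min(15, -19, 31) = -19
e (MIN): min(17, -4, -33, -38) = -38
Beta (MAX): max(-64, -19, -38) = -19
start (MIN): min(32, -19) = -19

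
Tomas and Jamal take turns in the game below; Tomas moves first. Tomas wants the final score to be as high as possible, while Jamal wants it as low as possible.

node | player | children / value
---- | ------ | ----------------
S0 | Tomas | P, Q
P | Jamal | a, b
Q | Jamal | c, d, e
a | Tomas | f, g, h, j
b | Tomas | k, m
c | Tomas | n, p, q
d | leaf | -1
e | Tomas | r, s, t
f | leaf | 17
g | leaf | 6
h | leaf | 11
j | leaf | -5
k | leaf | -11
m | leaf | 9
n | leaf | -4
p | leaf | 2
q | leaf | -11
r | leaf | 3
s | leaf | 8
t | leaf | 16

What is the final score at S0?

a (Tomas): max(17, 6, 11, -5) = 17
b (Tomas): max(-11, 9) = 9
P (Jamal): min(17, 9) = 9
c (Tomas): max(-4, 2, -11) = 2
e (Tomas): max(3, 8, 16) = 16
Q (Jamal): min(2, -1, 16) = -1
S0 (Tomas): max(9, -1) = 9

9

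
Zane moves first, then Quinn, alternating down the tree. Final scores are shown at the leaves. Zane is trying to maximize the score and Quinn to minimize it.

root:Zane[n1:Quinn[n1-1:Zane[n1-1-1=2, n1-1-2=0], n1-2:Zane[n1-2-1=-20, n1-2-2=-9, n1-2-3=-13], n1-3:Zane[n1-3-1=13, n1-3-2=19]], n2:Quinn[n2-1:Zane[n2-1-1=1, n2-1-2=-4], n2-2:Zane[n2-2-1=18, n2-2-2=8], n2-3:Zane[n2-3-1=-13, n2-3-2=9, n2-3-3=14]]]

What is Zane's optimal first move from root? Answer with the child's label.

n1-1 (Zane): max(2, 0) = 2
n1-2 (Zane): max(-20, -9, -13) = -9
n1-3 (Zane): max(13, 19) = 19
n1 (Quinn): min(2, -9, 19) = -9
n2-1 (Zane): max(1, -4) = 1
n2-2 (Zane): max(18, 8) = 18
n2-3 (Zane): max(-13, 9, 14) = 14
n2 (Quinn): min(1, 18, 14) = 1
root (Zane): max(-9, 1) = 1
Zane at root wants the highest of {n1=-9, n2=1}, so chooses n2.

n2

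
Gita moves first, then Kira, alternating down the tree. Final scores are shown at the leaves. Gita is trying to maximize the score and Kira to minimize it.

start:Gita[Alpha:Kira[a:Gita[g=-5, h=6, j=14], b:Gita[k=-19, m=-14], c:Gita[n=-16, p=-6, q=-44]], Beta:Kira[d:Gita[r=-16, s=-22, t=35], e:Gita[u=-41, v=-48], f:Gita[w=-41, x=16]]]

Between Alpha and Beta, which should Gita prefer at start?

a (Gita): max(-5, 6, 14) = 14
b (Gita): max(-19, -14) = -14
c (Gita): max(-16, -6, -44) = -6
Alpha (Kira): min(14, -14, -6) = -14
d (Gita): max(-16, -22, 35) = 35
e (Gita): max(-41, -48) = -41
f (Gita): max(-41, 16) = 16
Beta (Kira): min(35, -41, 16) = -41
Gita prefers the higher value; Alpha=-14, Beta=-41. Alpha is better since -14 > -41.

Alpha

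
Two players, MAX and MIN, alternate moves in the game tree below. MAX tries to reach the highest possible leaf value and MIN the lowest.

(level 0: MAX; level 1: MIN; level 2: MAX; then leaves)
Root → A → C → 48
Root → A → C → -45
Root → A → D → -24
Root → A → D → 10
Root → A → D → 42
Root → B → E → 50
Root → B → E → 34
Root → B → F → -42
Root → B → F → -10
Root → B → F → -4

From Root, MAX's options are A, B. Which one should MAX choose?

C (MAX): max(48, -45) = 48
D (MAX): max(-24, 10, 42) = 42
A (MIN): min(48, 42) = 42
E (MAX): max(50, 34) = 50
F (MAX): max(-42, -10, -4) = -4
B (MIN): min(50, -4) = -4
Root (MAX): max(42, -4) = 42
MAX at Root wants the highest of {A=42, B=-4}, so chooses A.

A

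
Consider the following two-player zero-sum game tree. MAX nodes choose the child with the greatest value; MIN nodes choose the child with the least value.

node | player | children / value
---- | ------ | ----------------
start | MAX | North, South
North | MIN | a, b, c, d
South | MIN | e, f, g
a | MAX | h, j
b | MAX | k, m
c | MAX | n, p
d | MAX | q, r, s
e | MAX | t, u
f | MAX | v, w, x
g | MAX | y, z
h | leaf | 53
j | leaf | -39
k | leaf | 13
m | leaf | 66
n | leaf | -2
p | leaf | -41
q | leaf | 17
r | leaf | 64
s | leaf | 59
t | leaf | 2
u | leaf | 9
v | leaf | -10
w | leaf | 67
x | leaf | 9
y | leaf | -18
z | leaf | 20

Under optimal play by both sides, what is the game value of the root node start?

9

a (MAX): max(53, -39) = 53
b (MAX): max(13, 66) = 66
c (MAX): max(-2, -41) = -2
d (MAX): max(17, 64, 59) = 64
North (MIN): min(53, 66, -2, 64) = -2
e (MAX): max(2, 9) = 9
f (MAX): max(-10, 67, 9) = 67
g (MAX): max(-18, 20) = 20
South (MIN): min(9, 67, 20) = 9
start (MAX): max(-2, 9) = 9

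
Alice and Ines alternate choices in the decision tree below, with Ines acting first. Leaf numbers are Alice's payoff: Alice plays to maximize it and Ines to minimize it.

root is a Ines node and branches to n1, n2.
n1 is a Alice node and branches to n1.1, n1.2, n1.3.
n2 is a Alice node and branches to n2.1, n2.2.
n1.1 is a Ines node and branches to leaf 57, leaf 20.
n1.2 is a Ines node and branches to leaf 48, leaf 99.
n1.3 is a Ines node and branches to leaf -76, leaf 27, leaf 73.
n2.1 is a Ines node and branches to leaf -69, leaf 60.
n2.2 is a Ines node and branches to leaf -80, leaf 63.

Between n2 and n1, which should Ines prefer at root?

n2

n2.1 (Ines): min(-69, 60) = -69
n2.2 (Ines): min(-80, 63) = -80
n2 (Alice): max(-69, -80) = -69
n1.1 (Ines): min(57, 20) = 20
n1.2 (Ines): min(48, 99) = 48
n1.3 (Ines): min(-76, 27, 73) = -76
n1 (Alice): max(20, 48, -76) = 48
Ines prefers the lower value; n2=-69, n1=48. n2 is better since -69 < 48.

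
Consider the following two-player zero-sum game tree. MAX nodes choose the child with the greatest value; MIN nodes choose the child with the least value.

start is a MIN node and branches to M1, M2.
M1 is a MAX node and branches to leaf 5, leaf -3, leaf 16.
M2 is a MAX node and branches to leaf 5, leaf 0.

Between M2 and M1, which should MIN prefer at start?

M2 (MAX): max(5, 0) = 5
M1 (MAX): max(5, -3, 16) = 16
MIN prefers the lower value; M2=5, M1=16. M2 is better since 5 < 16.

M2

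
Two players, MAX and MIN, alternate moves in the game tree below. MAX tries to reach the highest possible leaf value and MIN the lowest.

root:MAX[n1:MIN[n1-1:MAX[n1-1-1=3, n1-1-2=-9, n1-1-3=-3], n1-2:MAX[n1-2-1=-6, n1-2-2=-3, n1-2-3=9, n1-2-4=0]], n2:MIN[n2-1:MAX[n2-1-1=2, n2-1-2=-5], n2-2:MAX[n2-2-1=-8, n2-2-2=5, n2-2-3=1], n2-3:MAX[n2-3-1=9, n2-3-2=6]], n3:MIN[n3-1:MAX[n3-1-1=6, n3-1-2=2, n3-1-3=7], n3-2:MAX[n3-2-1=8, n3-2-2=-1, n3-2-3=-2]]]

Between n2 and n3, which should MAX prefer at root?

n2-1 (MAX): max(2, -5) = 2
n2-2 (MAX): max(-8, 5, 1) = 5
n2-3 (MAX): max(9, 6) = 9
n2 (MIN): min(2, 5, 9) = 2
n3-1 (MAX): max(6, 2, 7) = 7
n3-2 (MAX): max(8, -1, -2) = 8
n3 (MIN): min(7, 8) = 7
MAX prefers the higher value; n2=2, n3=7. n3 is better since 7 > 2.

n3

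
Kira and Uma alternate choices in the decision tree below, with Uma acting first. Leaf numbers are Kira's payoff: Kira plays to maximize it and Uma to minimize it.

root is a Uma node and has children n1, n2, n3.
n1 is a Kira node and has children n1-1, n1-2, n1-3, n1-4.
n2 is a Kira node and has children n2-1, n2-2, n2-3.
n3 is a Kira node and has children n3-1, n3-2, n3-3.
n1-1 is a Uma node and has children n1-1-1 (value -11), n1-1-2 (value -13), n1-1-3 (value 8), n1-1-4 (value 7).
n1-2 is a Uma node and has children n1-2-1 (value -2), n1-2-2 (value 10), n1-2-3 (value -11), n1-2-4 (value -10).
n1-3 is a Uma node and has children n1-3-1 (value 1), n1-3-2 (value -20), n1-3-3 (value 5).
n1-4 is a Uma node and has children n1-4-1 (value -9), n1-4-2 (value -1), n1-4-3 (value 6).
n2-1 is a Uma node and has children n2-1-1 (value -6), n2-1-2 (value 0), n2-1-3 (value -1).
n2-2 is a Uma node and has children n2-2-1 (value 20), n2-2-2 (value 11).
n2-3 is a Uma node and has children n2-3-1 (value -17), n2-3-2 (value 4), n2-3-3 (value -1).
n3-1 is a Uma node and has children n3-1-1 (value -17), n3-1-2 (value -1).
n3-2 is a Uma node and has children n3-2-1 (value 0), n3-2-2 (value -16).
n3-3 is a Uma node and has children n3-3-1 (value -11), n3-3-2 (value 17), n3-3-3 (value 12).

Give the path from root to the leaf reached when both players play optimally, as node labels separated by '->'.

n1-1 (Uma): min(-11, -13, 8, 7) = -13
n1-2 (Uma): min(-2, 10, -11, -10) = -11
n1-3 (Uma): min(1, -20, 5) = -20
n1-4 (Uma): min(-9, -1, 6) = -9
n1 (Kira): max(-13, -11, -20, -9) = -9
n2-1 (Uma): min(-6, 0, -1) = -6
n2-2 (Uma): min(20, 11) = 11
n2-3 (Uma): min(-17, 4, -1) = -17
n2 (Kira): max(-6, 11, -17) = 11
n3-1 (Uma): min(-17, -1) = -17
n3-2 (Uma): min(0, -16) = -16
n3-3 (Uma): min(-11, 17, 12) = -11
n3 (Kira): max(-17, -16, -11) = -11
root (Uma): min(-9, 11, -11) = -11
At root, Uma picks n3 (lowest: -11).
At n3, Kira picks n3-3 (highest: -11).
At n3-3, Uma picks n3-3-1 (lowest: -11).
Terminal value -11.

root -> n3 -> n3-3 -> n3-3-1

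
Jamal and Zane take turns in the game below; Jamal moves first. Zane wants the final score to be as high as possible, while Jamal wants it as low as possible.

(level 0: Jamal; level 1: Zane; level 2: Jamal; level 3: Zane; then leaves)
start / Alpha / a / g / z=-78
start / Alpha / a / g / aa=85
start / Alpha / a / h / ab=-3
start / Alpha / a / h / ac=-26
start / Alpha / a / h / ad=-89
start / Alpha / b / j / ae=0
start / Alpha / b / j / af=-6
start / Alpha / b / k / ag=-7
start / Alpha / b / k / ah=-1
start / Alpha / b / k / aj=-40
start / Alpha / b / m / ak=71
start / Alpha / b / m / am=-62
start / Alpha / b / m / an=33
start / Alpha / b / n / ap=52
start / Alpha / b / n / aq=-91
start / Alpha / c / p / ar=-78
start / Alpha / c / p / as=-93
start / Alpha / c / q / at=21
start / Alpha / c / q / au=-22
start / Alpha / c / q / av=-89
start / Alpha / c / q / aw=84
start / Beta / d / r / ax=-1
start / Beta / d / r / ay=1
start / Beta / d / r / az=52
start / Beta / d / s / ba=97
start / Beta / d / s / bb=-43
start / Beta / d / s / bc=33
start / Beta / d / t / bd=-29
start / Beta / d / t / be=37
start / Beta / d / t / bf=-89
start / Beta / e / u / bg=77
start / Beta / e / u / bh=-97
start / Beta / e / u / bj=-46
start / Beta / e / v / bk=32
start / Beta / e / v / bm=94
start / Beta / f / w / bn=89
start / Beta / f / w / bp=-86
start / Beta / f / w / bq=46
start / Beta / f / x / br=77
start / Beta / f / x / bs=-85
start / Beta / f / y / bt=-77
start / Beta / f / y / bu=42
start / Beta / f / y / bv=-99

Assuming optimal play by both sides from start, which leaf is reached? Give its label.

g (Zane): max(-78, 85) = 85
h (Zane): max(-3, -26, -89) = -3
a (Jamal): min(85, -3) = -3
j (Zane): max(0, -6) = 0
k (Zane): max(-7, -1, -40) = -1
m (Zane): max(71, -62, 33) = 71
n (Zane): max(52, -91) = 52
b (Jamal): min(0, -1, 71, 52) = -1
p (Zane): max(-78, -93) = -78
q (Zane): max(21, -22, -89, 84) = 84
c (Jamal): min(-78, 84) = -78
Alpha (Zane): max(-3, -1, -78) = -1
r (Zane): max(-1, 1, 52) = 52
s (Zane): max(97, -43, 33) = 97
t (Zane): max(-29, 37, -89) = 37
d (Jamal): min(52, 97, 37) = 37
u (Zane): max(77, -97, -46) = 77
v (Zane): max(32, 94) = 94
e (Jamal): min(77, 94) = 77
w (Zane): max(89, -86, 46) = 89
x (Zane): max(77, -85) = 77
y (Zane): max(-77, 42, -99) = 42
f (Jamal): min(89, 77, 42) = 42
Beta (Zane): max(37, 77, 42) = 77
start (Jamal): min(-1, 77) = -1
At start, Jamal picks Alpha (lowest: -1).
At Alpha, Zane picks b (highest: -1).
At b, Jamal picks k (lowest: -1).
At k, Zane picks ah (highest: -1).
Terminal value -1.

ah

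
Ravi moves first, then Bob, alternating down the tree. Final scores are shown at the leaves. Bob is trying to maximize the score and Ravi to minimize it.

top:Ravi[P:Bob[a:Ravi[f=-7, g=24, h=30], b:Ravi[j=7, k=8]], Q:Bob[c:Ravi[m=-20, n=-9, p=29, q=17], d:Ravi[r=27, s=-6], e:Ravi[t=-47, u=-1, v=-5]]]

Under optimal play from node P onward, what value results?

a (Ravi): min(-7, 24, 30) = -7
b (Ravi): min(7, 8) = 7
P (Bob): max(-7, 7) = 7

7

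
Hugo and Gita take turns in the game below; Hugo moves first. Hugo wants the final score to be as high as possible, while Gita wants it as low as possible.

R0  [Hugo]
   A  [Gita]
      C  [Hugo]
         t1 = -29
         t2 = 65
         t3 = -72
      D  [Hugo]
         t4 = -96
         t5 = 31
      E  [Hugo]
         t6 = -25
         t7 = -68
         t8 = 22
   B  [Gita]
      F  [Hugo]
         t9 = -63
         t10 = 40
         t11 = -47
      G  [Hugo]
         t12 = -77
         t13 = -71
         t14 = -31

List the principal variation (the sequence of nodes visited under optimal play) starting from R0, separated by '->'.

R0 -> A -> E -> t8

C (Hugo): max(-29, 65, -72) = 65
D (Hugo): max(-96, 31) = 31
E (Hugo): max(-25, -68, 22) = 22
A (Gita): min(65, 31, 22) = 22
F (Hugo): max(-63, 40, -47) = 40
G (Hugo): max(-77, -71, -31) = -31
B (Gita): min(40, -31) = -31
R0 (Hugo): max(22, -31) = 22
At R0, Hugo picks A (highest: 22).
At A, Gita picks E (lowest: 22).
At E, Hugo picks t8 (highest: 22).
Terminal value 22.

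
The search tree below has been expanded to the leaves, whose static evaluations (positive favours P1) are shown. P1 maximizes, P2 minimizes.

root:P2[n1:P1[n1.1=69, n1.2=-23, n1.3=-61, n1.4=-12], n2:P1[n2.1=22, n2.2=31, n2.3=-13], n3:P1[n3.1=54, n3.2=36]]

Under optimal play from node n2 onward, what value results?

31

n2 (P1): max(22, 31, -13) = 31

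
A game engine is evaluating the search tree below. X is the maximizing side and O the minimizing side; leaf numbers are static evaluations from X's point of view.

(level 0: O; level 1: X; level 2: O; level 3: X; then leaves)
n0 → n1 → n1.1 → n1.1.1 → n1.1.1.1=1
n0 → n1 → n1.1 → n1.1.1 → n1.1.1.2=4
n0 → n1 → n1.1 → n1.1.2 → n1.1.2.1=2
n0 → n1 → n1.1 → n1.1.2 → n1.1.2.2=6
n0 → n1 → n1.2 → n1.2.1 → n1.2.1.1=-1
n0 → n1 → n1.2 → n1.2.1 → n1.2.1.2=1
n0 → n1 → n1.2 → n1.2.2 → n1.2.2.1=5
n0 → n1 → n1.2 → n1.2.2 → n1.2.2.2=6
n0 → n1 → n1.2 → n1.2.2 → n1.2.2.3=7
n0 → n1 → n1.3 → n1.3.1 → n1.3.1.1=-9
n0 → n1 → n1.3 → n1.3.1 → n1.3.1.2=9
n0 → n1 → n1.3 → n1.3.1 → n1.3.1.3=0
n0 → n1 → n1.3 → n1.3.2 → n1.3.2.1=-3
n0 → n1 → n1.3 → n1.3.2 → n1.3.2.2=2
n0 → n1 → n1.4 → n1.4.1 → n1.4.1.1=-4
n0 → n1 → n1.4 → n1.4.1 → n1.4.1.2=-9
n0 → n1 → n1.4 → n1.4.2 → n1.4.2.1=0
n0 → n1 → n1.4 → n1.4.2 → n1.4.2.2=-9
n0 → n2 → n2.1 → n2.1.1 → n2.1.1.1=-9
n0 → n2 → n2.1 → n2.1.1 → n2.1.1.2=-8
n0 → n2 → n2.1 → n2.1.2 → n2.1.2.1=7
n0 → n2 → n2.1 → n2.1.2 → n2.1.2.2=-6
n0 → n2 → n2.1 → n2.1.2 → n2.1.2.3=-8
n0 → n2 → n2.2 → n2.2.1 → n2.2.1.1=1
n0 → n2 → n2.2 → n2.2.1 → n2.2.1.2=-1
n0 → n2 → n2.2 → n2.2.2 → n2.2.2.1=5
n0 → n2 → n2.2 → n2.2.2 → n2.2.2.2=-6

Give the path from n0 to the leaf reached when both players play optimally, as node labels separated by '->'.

n1.1.1 (X): max(1, 4) = 4
n1.1.2 (X): max(2, 6) = 6
n1.1 (O): min(4, 6) = 4
n1.2.1 (X): max(-1, 1) = 1
n1.2.2 (X): max(5, 6, 7) = 7
n1.2 (O): min(1, 7) = 1
n1.3.1 (X): max(-9, 9, 0) = 9
n1.3.2 (X): max(-3, 2) = 2
n1.3 (O): min(9, 2) = 2
n1.4.1 (X): max(-4, -9) = -4
n1.4.2 (X): max(0, -9) = 0
n1.4 (O): min(-4, 0) = -4
n1 (X): max(4, 1, 2, -4) = 4
n2.1.1 (X): max(-9, -8) = -8
n2.1.2 (X): max(7, -6, -8) = 7
n2.1 (O): min(-8, 7) = -8
n2.2.1 (X): max(1, -1) = 1
n2.2.2 (X): max(5, -6) = 5
n2.2 (O): min(1, 5) = 1
n2 (X): max(-8, 1) = 1
n0 (O): min(4, 1) = 1
At n0, O picks n2 (lowest: 1).
At n2, X picks n2.2 (highest: 1).
At n2.2, O picks n2.2.1 (lowest: 1).
At n2.2.1, X picks n2.2.1.1 (highest: 1).
Terminal value 1.

n0 -> n2 -> n2.2 -> n2.2.1 -> n2.2.1.1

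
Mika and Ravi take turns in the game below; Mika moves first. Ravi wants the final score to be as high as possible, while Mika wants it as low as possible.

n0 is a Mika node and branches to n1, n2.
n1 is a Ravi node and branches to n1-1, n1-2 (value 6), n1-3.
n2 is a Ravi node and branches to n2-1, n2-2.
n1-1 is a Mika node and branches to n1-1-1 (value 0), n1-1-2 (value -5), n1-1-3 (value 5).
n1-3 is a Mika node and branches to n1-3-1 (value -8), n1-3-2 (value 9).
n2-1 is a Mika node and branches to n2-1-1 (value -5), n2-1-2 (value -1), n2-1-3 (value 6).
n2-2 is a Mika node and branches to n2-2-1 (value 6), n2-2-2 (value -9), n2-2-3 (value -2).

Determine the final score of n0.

n1-1 (Mika): min(0, -5, 5) = -5
n1-3 (Mika): min(-8, 9) = -8
n1 (Ravi): max(-5, 6, -8) = 6
n2-1 (Mika): min(-5, -1, 6) = -5
n2-2 (Mika): min(6, -9, -2) = -9
n2 (Ravi): max(-5, -9) = -5
n0 (Mika): min(6, -5) = -5

-5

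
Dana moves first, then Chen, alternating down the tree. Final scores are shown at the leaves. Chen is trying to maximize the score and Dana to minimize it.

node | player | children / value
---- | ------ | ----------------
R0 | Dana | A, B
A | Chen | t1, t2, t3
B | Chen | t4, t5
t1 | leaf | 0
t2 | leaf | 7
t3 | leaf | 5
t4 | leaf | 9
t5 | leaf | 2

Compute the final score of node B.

B (Chen): max(9, 2) = 9

9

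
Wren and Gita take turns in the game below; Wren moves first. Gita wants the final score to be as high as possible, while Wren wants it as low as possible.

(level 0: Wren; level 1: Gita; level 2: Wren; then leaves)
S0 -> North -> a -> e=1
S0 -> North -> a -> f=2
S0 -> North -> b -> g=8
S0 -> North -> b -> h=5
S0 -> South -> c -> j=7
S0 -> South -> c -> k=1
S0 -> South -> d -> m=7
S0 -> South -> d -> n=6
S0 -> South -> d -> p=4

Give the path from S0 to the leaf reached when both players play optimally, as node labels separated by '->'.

a (Wren): min(1, 2) = 1
b (Wren): min(8, 5) = 5
North (Gita): max(1, 5) = 5
c (Wren): min(7, 1) = 1
d (Wren): min(7, 6, 4) = 4
South (Gita): max(1, 4) = 4
S0 (Wren): min(5, 4) = 4
At S0, Wren picks South (lowest: 4).
At South, Gita picks d (highest: 4).
At d, Wren picks p (lowest: 4).
Terminal value 4.

S0 -> South -> d -> p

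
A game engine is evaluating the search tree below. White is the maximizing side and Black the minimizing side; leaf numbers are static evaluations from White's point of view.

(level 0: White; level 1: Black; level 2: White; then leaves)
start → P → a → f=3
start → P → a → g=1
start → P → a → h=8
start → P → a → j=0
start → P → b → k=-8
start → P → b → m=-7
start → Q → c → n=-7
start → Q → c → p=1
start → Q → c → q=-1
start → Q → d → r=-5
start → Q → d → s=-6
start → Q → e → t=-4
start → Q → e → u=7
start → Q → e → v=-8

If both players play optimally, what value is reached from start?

a (White): max(3, 1, 8, 0) = 8
b (White): max(-8, -7) = -7
P (Black): min(8, -7) = -7
c (White): max(-7, 1, -1) = 1
d (White): max(-5, -6) = -5
e (White): max(-4, 7, -8) = 7
Q (Black): min(1, -5, 7) = -5
start (White): max(-7, -5) = -5

-5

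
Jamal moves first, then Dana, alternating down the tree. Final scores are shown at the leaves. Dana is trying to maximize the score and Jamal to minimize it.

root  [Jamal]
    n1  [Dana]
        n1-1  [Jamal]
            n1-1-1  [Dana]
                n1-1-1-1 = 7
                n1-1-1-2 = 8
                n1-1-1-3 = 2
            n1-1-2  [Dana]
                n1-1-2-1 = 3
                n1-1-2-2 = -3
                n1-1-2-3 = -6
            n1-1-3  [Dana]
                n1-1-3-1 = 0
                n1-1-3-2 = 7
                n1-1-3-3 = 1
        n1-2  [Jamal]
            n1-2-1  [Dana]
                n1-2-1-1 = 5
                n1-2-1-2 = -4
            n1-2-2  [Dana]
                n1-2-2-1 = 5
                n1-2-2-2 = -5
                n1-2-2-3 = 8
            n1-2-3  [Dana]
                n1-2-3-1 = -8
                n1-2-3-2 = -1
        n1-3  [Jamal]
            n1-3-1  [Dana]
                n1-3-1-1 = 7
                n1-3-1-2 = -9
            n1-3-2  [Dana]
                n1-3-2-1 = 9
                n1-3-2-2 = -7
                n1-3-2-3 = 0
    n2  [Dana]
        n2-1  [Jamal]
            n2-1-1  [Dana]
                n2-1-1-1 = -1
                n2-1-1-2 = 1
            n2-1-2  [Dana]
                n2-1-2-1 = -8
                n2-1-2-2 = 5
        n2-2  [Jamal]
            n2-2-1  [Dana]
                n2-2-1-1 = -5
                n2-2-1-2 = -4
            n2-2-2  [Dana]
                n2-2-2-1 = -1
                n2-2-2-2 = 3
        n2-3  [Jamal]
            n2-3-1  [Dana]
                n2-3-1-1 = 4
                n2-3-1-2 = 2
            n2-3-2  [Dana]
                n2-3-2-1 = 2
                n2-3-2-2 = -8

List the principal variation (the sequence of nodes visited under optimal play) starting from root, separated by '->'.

n1-1-1 (Dana): max(7, 8, 2) = 8
n1-1-2 (Dana): max(3, -3, -6) = 3
n1-1-3 (Dana): max(0, 7, 1) = 7
n1-1 (Jamal): min(8, 3, 7) = 3
n1-2-1 (Dana): max(5, -4) = 5
n1-2-2 (Dana): max(5, -5, 8) = 8
n1-2-3 (Dana): max(-8, -1) = -1
n1-2 (Jamal): min(5, 8, -1) = -1
n1-3-1 (Dana): max(7, -9) = 7
n1-3-2 (Dana): max(9, -7, 0) = 9
n1-3 (Jamal): min(7, 9) = 7
n1 (Dana): max(3, -1, 7) = 7
n2-1-1 (Dana): max(-1, 1) = 1
n2-1-2 (Dana): max(-8, 5) = 5
n2-1 (Jamal): min(1, 5) = 1
n2-2-1 (Dana): max(-5, -4) = -4
n2-2-2 (Dana): max(-1, 3) = 3
n2-2 (Jamal): min(-4, 3) = -4
n2-3-1 (Dana): max(4, 2) = 4
n2-3-2 (Dana): max(2, -8) = 2
n2-3 (Jamal): min(4, 2) = 2
n2 (Dana): max(1, -4, 2) = 2
root (Jamal): min(7, 2) = 2
At root, Jamal picks n2 (lowest: 2).
At n2, Dana picks n2-3 (highest: 2).
At n2-3, Jamal picks n2-3-2 (lowest: 2).
At n2-3-2, Dana picks n2-3-2-1 (highest: 2).
Terminal value 2.

root -> n2 -> n2-3 -> n2-3-2 -> n2-3-2-1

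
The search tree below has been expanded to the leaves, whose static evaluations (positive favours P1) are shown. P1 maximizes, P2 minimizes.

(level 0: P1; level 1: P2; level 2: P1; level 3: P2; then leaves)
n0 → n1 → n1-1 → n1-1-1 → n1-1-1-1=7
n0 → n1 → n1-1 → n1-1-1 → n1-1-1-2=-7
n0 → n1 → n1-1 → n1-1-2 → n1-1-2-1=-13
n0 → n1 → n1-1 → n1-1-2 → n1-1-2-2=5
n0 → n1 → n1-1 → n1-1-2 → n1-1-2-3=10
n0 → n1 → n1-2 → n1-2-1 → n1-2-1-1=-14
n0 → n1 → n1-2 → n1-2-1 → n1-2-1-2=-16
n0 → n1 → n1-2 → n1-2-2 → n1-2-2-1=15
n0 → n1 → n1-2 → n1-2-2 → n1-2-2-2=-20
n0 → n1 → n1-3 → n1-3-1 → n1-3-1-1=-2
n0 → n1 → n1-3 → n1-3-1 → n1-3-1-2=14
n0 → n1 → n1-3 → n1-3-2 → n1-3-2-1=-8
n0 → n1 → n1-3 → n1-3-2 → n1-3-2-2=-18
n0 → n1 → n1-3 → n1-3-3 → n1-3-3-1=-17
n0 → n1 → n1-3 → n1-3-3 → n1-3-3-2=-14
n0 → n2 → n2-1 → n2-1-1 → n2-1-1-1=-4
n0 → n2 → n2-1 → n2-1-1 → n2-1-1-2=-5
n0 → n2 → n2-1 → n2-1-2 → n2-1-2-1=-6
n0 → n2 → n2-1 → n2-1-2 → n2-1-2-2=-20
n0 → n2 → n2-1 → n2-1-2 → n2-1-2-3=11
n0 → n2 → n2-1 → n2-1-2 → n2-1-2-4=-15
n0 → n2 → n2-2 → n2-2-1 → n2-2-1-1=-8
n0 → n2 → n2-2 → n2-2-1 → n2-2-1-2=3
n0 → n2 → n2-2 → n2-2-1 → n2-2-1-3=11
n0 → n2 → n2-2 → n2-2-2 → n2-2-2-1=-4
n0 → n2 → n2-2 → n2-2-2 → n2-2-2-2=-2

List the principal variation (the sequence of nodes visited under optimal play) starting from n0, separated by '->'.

n0 -> n2 -> n2-1 -> n2-1-1 -> n2-1-1-2

n1-1-1 (P2): min(7, -7) = -7
n1-1-2 (P2): min(-13, 5, 10) = -13
n1-1 (P1): max(-7, -13) = -7
n1-2-1 (P2): min(-14, -16) = -16
n1-2-2 (P2): min(15, -20) = -20
n1-2 (P1): max(-16, -20) = -16
n1-3-1 (P2): min(-2, 14) = -2
n1-3-2 (P2): min(-8, -18) = -18
n1-3-3 (P2): min(-17, -14) = -17
n1-3 (P1): max(-2, -18, -17) = -2
n1 (P2): min(-7, -16, -2) = -16
n2-1-1 (P2): min(-4, -5) = -5
n2-1-2 (P2): min(-6, -20, 11, -15) = -20
n2-1 (P1): max(-5, -20) = -5
n2-2-1 (P2): min(-8, 3, 11) = -8
n2-2-2 (P2): min(-4, -2) = -4
n2-2 (P1): max(-8, -4) = -4
n2 (P2): min(-5, -4) = -5
n0 (P1): max(-16, -5) = -5
At n0, P1 picks n2 (highest: -5).
At n2, P2 picks n2-1 (lowest: -5).
At n2-1, P1 picks n2-1-1 (highest: -5).
At n2-1-1, P2 picks n2-1-1-2 (lowest: -5).
Terminal value -5.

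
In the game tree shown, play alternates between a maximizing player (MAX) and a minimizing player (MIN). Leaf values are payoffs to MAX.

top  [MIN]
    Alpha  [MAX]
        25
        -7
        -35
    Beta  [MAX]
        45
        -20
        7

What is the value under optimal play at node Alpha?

Alpha (MAX): max(25, -7, -35) = 25

25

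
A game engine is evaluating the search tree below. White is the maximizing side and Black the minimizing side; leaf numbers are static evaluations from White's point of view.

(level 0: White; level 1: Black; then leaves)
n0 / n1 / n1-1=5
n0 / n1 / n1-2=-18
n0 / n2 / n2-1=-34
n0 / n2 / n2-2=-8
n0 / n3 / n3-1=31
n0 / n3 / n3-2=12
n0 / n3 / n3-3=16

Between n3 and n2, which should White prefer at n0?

n3

n3 (Black): min(31, 12, 16) = 12
n2 (Black): min(-34, -8) = -34
White prefers the higher value; n3=12, n2=-34. n3 is better since 12 > -34.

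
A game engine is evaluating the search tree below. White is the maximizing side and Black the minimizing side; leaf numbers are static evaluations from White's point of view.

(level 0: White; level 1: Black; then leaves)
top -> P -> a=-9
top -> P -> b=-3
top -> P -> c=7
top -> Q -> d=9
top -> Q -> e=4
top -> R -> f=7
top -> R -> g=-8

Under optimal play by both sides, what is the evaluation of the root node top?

4

P (Black): min(-9, -3, 7) = -9
Q (Black): min(9, 4) = 4
R (Black): min(7, -8) = -8
top (White): max(-9, 4, -8) = 4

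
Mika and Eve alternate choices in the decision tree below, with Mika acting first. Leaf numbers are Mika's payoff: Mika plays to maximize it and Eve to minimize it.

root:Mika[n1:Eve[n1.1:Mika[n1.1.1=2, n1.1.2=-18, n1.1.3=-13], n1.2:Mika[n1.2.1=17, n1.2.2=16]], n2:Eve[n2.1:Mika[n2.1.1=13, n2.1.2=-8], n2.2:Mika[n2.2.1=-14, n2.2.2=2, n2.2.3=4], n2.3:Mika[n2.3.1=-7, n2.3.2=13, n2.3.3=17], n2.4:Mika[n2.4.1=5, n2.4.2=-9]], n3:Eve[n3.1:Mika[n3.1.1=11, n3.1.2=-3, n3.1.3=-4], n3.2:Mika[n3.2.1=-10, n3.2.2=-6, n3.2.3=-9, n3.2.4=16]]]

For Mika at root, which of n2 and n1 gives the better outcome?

n2

n2.1 (Mika): max(13, -8) = 13
n2.2 (Mika): max(-14, 2, 4) = 4
n2.3 (Mika): max(-7, 13, 17) = 17
n2.4 (Mika): max(5, -9) = 5
n2 (Eve): min(13, 4, 17, 5) = 4
n1.1 (Mika): max(2, -18, -13) = 2
n1.2 (Mika): max(17, 16) = 17
n1 (Eve): min(2, 17) = 2
Mika prefers the higher value; n2=4, n1=2. n2 is better since 4 > 2.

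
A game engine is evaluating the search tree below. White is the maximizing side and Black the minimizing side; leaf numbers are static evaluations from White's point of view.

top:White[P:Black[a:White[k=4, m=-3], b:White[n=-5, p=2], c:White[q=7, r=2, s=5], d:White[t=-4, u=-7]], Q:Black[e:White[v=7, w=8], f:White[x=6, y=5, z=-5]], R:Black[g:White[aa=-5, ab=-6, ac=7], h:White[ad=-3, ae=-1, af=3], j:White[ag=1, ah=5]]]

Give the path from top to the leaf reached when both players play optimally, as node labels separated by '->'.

a (White): max(4, -3) = 4
b (White): max(-5, 2) = 2
c (White): max(7, 2, 5) = 7
d (White): max(-4, -7) = -4
P (Black): min(4, 2, 7, -4) = -4
e (White): max(7, 8) = 8
f (White): max(6, 5, -5) = 6
Q (Black): min(8, 6) = 6
g (White): max(-5, -6, 7) = 7
h (White): max(-3, -1, 3) = 3
j (White): max(1, 5) = 5
R (Black): min(7, 3, 5) = 3
top (White): max(-4, 6, 3) = 6
At top, White picks Q (highest: 6).
At Q, Black picks f (lowest: 6).
At f, White picks x (highest: 6).
Terminal value 6.

top -> Q -> f -> x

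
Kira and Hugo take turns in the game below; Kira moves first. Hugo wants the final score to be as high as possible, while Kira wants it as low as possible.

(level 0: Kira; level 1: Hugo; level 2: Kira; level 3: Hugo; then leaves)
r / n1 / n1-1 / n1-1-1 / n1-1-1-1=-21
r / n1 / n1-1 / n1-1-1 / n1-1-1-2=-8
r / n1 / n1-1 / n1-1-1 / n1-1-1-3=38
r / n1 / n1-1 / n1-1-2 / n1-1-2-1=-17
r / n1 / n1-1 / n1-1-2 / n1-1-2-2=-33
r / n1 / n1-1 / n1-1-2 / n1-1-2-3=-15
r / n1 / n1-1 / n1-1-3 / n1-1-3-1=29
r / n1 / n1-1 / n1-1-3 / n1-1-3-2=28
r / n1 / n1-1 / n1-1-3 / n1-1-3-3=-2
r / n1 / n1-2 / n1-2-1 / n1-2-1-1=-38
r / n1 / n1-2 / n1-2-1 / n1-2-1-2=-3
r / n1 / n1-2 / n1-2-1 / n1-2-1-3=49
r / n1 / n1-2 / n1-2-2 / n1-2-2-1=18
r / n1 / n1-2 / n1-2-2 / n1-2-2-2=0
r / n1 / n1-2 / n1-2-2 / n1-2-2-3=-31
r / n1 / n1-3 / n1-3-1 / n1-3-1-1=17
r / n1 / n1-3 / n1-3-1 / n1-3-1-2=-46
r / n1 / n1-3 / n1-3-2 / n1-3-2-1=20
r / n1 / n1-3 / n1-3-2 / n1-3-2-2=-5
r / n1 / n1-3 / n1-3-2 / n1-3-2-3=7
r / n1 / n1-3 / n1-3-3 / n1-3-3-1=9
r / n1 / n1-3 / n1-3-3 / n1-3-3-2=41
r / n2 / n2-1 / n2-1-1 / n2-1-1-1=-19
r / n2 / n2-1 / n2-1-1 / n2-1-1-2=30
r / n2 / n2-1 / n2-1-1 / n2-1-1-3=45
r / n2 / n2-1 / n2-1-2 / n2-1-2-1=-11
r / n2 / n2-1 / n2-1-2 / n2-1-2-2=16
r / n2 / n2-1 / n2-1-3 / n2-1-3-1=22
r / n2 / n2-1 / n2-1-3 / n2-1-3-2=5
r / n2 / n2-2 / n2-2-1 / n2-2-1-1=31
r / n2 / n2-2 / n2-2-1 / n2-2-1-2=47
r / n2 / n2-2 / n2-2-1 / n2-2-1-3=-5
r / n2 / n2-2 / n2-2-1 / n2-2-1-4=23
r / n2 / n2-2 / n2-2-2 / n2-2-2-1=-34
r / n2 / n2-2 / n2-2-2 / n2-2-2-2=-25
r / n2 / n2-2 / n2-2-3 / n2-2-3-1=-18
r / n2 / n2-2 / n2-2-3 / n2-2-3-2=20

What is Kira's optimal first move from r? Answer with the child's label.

n1-1-1 (Hugo): max(-21, -8, 38) = 38
n1-1-2 (Hugo): max(-17, -33, -15) = -15
n1-1-3 (Hugo): max(29, 28, -2) = 29
n1-1 (Kira): min(38, -15, 29) = -15
n1-2-1 (Hugo): max(-38, -3, 49) = 49
n1-2-2 (Hugo): max(18, 0, -31) = 18
n1-2 (Kira): min(49, 18) = 18
n1-3-1 (Hugo): max(17, -46) = 17
n1-3-2 (Hugo): max(20, -5, 7) = 20
n1-3-3 (Hugo): max(9, 41) = 41
n1-3 (Kira): min(17, 20, 41) = 17
n1 (Hugo): max(-15, 18, 17) = 18
n2-1-1 (Hugo): max(-19, 30, 45) = 45
n2-1-2 (Hugo): max(-11, 16) = 16
n2-1-3 (Hugo): max(22, 5) = 22
n2-1 (Kira): min(45, 16, 22) = 16
n2-2-1 (Hugo): max(31, 47, -5, 23) = 47
n2-2-2 (Hugo): max(-34, -25) = -25
n2-2-3 (Hugo): max(-18, 20) = 20
n2-2 (Kira): min(47, -25, 20) = -25
n2 (Hugo): max(16, -25) = 16
r (Kira): min(18, 16) = 16
Kira at r wants the lowest of {n1=18, n2=16}, so chooses n2.

n2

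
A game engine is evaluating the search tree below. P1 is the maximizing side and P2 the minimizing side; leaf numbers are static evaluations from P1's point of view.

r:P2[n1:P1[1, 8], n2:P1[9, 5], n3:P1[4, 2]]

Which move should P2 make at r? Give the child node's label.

n1 (P1): max(1, 8) = 8
n2 (P1): max(9, 5) = 9
n3 (P1): max(4, 2) = 4
r (P2): min(8, 9, 4) = 4
P2 at r wants the lowest of {n1=8, n2=9, n3=4}, so chooses n3.

n3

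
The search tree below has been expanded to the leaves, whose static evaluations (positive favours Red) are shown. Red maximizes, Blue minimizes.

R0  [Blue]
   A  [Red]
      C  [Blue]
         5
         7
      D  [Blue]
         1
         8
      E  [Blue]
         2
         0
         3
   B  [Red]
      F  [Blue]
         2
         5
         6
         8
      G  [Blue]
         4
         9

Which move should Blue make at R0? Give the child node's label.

C (Blue): min(5, 7) = 5
D (Blue): min(1, 8) = 1
E (Blue): min(2, 0, 3) = 0
A (Red): max(5, 1, 0) = 5
F (Blue): min(2, 5, 6, 8) = 2
G (Blue): min(4, 9) = 4
B (Red): max(2, 4) = 4
R0 (Blue): min(5, 4) = 4
Blue at R0 wants the lowest of {A=5, B=4}, so chooses B.

B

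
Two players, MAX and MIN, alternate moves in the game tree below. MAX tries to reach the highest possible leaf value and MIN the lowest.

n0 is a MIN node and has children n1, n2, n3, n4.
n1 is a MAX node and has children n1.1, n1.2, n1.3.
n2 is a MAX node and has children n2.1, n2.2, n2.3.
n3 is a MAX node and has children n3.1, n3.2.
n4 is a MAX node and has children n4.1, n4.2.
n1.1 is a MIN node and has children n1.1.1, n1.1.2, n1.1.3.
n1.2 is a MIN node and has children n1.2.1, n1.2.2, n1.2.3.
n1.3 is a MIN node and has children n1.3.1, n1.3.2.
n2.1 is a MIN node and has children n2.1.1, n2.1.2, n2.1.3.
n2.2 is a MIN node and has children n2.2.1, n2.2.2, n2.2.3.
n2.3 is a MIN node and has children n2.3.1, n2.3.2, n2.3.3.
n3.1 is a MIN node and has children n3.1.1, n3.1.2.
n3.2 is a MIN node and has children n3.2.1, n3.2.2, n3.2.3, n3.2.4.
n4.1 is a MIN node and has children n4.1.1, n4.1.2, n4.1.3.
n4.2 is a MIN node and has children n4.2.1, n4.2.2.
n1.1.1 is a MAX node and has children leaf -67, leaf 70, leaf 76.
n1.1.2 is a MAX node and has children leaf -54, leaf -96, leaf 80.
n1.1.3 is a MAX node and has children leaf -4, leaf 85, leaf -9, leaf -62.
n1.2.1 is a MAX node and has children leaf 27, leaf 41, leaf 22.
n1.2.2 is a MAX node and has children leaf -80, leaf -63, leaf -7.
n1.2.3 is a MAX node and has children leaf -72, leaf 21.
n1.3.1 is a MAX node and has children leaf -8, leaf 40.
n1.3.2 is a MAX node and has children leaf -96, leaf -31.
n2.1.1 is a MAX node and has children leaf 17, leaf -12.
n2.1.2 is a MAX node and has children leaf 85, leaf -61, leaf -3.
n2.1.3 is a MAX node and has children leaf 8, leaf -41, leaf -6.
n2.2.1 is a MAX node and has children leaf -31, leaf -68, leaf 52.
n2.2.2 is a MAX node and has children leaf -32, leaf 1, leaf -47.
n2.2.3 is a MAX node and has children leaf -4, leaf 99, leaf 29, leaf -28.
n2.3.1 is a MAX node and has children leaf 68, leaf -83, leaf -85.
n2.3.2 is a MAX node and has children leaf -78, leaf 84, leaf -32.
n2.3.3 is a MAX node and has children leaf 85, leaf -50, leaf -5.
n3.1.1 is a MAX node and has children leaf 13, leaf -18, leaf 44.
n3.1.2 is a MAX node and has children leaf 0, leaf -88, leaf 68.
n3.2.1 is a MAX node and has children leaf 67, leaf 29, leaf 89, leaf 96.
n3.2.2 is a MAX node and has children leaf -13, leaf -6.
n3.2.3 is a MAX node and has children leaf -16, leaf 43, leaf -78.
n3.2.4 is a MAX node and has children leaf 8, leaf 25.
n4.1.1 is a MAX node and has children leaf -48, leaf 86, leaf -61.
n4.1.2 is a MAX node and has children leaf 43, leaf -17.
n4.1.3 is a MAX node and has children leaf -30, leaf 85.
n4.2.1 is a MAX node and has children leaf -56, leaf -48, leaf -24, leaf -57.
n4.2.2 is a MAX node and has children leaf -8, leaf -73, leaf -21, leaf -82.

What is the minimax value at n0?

43

n1.1.1 (MAX): max(-67, 70, 76) = 76
n1.1.2 (MAX): max(-54, -96, 80) = 80
n1.1.3 (MAX): max(-4, 85, -9, -62) = 85
n1.1 (MIN): min(76, 80, 85) = 76
n1.2.1 (MAX): max(27, 41, 22) = 41
n1.2.2 (MAX): max(-80, -63, -7) = -7
n1.2.3 (MAX): max(-72, 21) = 21
n1.2 (MIN): min(41, -7, 21) = -7
n1.3.1 (MAX): max(-8, 40) = 40
n1.3.2 (MAX): max(-96, -31) = -31
n1.3 (MIN): min(40, -31) = -31
n1 (MAX): max(76, -7, -31) = 76
n2.1.1 (MAX): max(17, -12) = 17
n2.1.2 (MAX): max(85, -61, -3) = 85
n2.1.3 (MAX): max(8, -41, -6) = 8
n2.1 (MIN): min(17, 85, 8) = 8
n2.2.1 (MAX): max(-31, -68, 52) = 52
n2.2.2 (MAX): max(-32, 1, -47) = 1
n2.2.3 (MAX): max(-4, 99, 29, -28) = 99
n2.2 (MIN): min(52, 1, 99) = 1
n2.3.1 (MAX): max(68, -83, -85) = 68
n2.3.2 (MAX): max(-78, 84, -32) = 84
n2.3.3 (MAX): max(85, -50, -5) = 85
n2.3 (MIN): min(68, 84, 85) = 68
n2 (MAX): max(8, 1, 68) = 68
n3.1.1 (MAX): max(13, -18, 44) = 44
n3.1.2 (MAX): max(0, -88, 68) = 68
n3.1 (MIN): min(44, 68) = 44
n3.2.1 (MAX): max(67, 29, 89, 96) = 96
n3.2.2 (MAX): max(-13, -6) = -6
n3.2.3 (MAX): max(-16, 43, -78) = 43
n3.2.4 (MAX): max(8, 25) = 25
n3.2 (MIN): min(96, -6, 43, 25) = -6
n3 (MAX): max(44, -6) = 44
n4.1.1 (MAX): max(-48, 86, -61) = 86
n4.1.2 (MAX): max(43, -17) = 43
n4.1.3 (MAX): max(-30, 85) = 85
n4.1 (MIN): min(86, 43, 85) = 43
n4.2.1 (MAX): max(-56, -48, -24, -57) = -24
n4.2.2 (MAX): max(-8, -73, -21, -82) = -8
n4.2 (MIN): min(-24, -8) = -24
n4 (MAX): max(43, -24) = 43
n0 (MIN): min(76, 68, 44, 43) = 43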